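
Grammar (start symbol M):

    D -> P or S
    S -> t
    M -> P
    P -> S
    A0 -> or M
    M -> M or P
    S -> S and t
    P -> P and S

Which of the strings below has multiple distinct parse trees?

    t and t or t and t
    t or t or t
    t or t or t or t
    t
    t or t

t and t or t and t: 4 trees
t or t or t: 1 tree
t or t or t or t: 1 tree
t: 1 tree
t or t: 1 tree

t and t or t and t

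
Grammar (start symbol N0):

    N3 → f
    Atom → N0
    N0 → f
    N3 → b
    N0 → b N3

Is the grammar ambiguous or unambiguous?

Only N0, N3 are reachable from N0; ignoring the rest: Each reachable nonterminal has at most one production per leading terminal, and all productions are right-linear; the derivation is determined token-by-token.

Unambiguous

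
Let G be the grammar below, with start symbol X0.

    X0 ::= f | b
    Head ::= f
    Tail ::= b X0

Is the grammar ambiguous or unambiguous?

(Head, Tail are unreachable from X0, so their rules don't affect L(X0).) Restricted to the reachable nonterminals, every rule has the form A → t or A → t B, and no two rules for the same A share a first terminal. The grammar encodes a DFA — one run per string.

Unambiguous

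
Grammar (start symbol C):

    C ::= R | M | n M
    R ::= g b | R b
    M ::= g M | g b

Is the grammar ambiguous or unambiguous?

Witness: g b

Derivation 1: C ⇒ R ⇒ g b
Derivation 2: C ⇒ M ⇒ g b

Two distinct leftmost derivations for the same string.

Ambiguous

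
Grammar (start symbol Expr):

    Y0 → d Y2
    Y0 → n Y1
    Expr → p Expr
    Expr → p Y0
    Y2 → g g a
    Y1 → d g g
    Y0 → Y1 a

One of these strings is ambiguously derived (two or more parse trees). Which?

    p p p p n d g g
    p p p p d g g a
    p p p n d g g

p p p p d g g a

p p p p n d g g: 1 tree
p p p p d g g a: 2 trees
p p p n d g g: 1 tree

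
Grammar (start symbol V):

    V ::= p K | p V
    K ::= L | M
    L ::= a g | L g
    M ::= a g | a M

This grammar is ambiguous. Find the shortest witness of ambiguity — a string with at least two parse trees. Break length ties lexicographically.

p a g

length 3: p a g has 2 parse trees

Two derivations of p a g:
  V ⇒ p K ⇒ p L ⇒ p a g
  V ⇒ p K ⇒ p M ⇒ p a g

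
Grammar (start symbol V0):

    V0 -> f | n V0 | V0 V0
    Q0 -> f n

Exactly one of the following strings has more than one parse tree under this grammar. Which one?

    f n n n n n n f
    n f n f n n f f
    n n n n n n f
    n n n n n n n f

f n n n n n n f: 1 tree
n f n f n n f f: 37 trees
n n n n n n f: 1 tree
n n n n n n n f: 1 tree

n f n f n n f f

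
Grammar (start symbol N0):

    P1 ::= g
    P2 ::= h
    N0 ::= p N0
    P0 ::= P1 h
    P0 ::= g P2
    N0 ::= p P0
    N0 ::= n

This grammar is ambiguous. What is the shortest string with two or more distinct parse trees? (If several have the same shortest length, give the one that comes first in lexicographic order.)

p g h

length 1: no string has ≥2 trees
length 2: no string has ≥2 trees
length 3: p g h has 2 parse trees

Two derivations of p g h:
  N0 ⇒ p P0 ⇒ p P1 h ⇒ p g h
  N0 ⇒ p P0 ⇒ p g P2 ⇒ p g h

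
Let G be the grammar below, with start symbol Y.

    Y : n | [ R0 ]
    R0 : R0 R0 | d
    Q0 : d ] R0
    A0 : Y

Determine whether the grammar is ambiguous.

Witness: [ d d d ]

Derivation 1: Y ⇒ [ R0 ] ⇒ [ R0 R0 ] ⇒ [ R0 R0 R0 ] ⇒ [ d R0 R0 ] ⇒ [ d d R0 ] ⇒ [ d d d ]
Derivation 2: Y ⇒ [ R0 ] ⇒ [ R0 R0 ] ⇒ [ d R0 ] ⇒ [ d R0 R0 ] ⇒ [ d d R0 ] ⇒ [ d d d ]

Two distinct leftmost derivations for the same string.

Ambiguous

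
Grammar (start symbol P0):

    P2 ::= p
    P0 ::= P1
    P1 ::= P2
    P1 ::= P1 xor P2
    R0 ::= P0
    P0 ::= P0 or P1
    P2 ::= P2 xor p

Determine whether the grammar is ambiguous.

Ambiguous

Witness: p xor p

Derivation 1: P0 ⇒ P1 ⇒ P2 ⇒ P2 xor p ⇒ p xor p
Derivation 2: P0 ⇒ P1 ⇒ P1 xor P2 ⇒ P2 xor P2 ⇒ p xor P2 ⇒ p xor p

Two distinct leftmost derivations for the same string.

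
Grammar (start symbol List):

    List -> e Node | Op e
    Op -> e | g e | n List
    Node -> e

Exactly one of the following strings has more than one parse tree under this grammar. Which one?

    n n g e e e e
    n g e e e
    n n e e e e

n n g e e e e: 1 tree
n g e e e: 1 tree
n n e e e e: 2 trees

n n e e e e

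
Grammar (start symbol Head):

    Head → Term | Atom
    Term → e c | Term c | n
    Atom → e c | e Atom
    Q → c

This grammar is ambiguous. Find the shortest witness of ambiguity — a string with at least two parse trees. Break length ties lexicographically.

length 1: no string has ≥2 trees
length 2: e c has 2 parse trees

Two derivations of e c:
  Head ⇒ Term ⇒ e c
  Head ⇒ Atom ⇒ e c

e c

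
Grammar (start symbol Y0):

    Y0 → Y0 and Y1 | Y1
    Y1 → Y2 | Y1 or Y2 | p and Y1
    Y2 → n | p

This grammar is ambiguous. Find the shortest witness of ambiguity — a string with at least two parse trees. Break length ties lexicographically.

p and n

length 1: no string has ≥2 trees
length 3: p and n has 2 parse trees

Two derivations of p and n:
  Y0 ⇒ Y0 and Y1 ⇒ Y1 and Y1 ⇒ Y2 and Y1 ⇒ p and Y1 ⇒ p and Y2 ⇒ p and n
  Y0 ⇒ Y1 ⇒ p and Y1 ⇒ p and Y2 ⇒ p and n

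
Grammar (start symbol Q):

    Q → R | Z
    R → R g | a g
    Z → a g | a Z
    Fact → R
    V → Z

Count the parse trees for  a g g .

1

Parse trees for a g g:
  [Q [R [R a g] g]]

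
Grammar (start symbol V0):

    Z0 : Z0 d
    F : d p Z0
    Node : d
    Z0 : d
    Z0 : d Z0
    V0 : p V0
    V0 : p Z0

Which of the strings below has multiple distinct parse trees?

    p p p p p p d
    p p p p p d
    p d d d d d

p d d d d d

p p p p p p d: 1 tree
p p p p p d: 1 tree
p d d d d d: 16 trees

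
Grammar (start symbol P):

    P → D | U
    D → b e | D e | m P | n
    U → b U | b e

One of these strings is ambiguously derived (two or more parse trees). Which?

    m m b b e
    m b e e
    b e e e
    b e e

m b e e

m m b b e: 1 tree
m b e e: 3 trees
b e e e: 1 tree
b e e: 1 tree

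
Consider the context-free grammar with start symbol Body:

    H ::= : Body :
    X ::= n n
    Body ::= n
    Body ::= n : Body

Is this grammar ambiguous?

(H, X are unreachable from Body, so their rules don't affect L(Body).) Right-recursive list with a separator: after each atom, whether the separator follows determines the rule. One parse per string.

Unambiguous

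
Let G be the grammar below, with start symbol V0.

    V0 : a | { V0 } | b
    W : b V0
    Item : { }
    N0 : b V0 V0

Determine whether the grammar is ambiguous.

Only V0 is reachable from V0; ignoring the rest: Each string is a nest of matched brackets around a single atom. An opening bracket forces the recursive rule; an atom forces the base rule.

Unambiguous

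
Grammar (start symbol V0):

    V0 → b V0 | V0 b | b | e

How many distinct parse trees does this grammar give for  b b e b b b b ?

15

Parse trees for b b e b b b b (showing first 6 of 15):
  [V0 b [V0 b [V0 [V0 [V0 [V0 [V0 e] b] b] b] b]]]
  [V0 b [V0 [V0 b [V0 [V0 [V0 [V0 e] b] b] b]] b]]
  [V0 b [V0 [V0 [V0 b [V0 [V0 [V0 e] b] b]] b] b]]
  [V0 b [V0 [V0 [V0 [V0 b [V0 [V0 e] b]] b] b] b]]
  [V0 b [V0 [V0 [V0 [V0 [V0 b [V0 e]] b] b] b] b]]
  [V0 [V0 b [V0 b [V0 [V0 [V0 [V0 e] b] b] b]]] b]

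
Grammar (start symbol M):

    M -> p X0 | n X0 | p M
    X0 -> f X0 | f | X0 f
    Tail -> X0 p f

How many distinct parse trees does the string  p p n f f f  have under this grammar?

Parse trees for p p n f f f:
  [M p [M p [M n [X0 f [X0 f [X0 f]]]]]]
  [M p [M p [M n [X0 f [X0 [X0 f] f]]]]]
  [M p [M p [M n [X0 [X0 f [X0 f]] f]]]]
  [M p [M p [M n [X0 [X0 [X0 f] f] f]]]]

4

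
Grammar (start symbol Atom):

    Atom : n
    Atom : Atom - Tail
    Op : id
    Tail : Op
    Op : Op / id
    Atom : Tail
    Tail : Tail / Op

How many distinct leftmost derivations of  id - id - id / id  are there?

Parse trees for id - id - id / id:
  [Atom [Atom [Atom [Tail [Op id]]] - [Tail [Op id]]] - [Tail [Op [Op id] / id]]]
  [Atom [Atom [Atom [Tail [Op id]]] - [Tail [Op id]]] - [Tail [Tail [Op id]] / [Op id]]]

2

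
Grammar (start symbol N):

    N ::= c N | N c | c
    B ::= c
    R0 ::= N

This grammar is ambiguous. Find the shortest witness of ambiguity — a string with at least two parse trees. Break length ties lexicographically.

length 1: no string has ≥2 trees
length 2: c c has 2 parse trees

Two derivations of c c:
  N ⇒ c N ⇒ c c
  N ⇒ N c ⇒ c c

c c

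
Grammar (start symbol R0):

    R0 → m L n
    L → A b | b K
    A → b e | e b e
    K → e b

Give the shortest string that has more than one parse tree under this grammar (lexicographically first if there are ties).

length 5: m b e b n has 2 parse trees

Two derivations of m b e b n:
  R0 ⇒ m L n ⇒ m A b n ⇒ m b e b n
  R0 ⇒ m L n ⇒ m b K n ⇒ m b e b n

m b e b n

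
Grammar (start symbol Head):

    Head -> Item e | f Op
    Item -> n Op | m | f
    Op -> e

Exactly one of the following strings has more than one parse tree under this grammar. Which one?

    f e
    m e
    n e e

f e: 2 trees
m e: 1 tree
n e e: 1 tree

f e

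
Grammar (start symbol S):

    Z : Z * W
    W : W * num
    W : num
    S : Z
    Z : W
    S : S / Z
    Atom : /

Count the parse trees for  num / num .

Parse trees for num / num:
  [S [S [Z [W num]]] / [Z [W num]]]

1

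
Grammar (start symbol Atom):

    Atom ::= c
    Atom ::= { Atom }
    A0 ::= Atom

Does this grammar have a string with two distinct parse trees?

Only Atom is reachable from Atom; ignoring the rest: L(Atom) is { openⁿ atom closeⁿ : n ≥ 0 }. The bracket depth fixes n, and the derivation is forced at every step.

Unambiguous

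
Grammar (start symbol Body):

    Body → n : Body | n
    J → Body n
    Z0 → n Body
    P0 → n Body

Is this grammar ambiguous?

Unambiguous

(J, Z0, P0 are unreachable from Body, so their rules don't affect L(Body).) The reachable grammar is A → atom sep A | atom. Each atom is followed by either the separator (recurse) or end-of-string (stop) — no choice point.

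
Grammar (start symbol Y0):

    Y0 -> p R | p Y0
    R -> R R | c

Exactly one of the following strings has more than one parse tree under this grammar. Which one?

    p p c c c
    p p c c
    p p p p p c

p p c c c: 2 trees
p p c c: 1 tree
p p p p p c: 1 tree

p p c c c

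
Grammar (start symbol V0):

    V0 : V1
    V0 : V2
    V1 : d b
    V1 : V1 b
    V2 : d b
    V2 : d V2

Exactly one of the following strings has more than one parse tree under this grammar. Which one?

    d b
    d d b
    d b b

d b

d b: 2 trees
d d b: 1 tree
d b b: 1 tree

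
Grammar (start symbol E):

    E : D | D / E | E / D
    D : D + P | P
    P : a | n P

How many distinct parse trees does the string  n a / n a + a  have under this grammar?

2

Parse trees for n a / n a + a:
  [E [D [P n [P a]]] / [E [D [D [P n [P a]]] + [P a]]]]
  [E [E [D [P n [P a]]]] / [D [D [P n [P a]]] + [P a]]]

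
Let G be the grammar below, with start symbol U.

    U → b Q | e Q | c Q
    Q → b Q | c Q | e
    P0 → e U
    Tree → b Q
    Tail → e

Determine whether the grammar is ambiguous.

Only U, Q are reachable from U; ignoring the rest: Each reachable nonterminal has at most one production per leading terminal, and all productions are right-linear; the derivation is determined token-by-token.

Unambiguous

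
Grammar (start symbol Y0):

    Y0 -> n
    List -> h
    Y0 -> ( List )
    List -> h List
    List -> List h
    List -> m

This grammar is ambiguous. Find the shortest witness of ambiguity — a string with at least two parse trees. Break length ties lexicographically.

( h h )

length 1: no string has ≥2 trees
length 3: no string has ≥2 trees
length 4: ( h h ) has 2 parse trees

Two derivations of ( h h ):
  Y0 ⇒ ( List ) ⇒ ( h List ) ⇒ ( h h )
  Y0 ⇒ ( List ) ⇒ ( List h ) ⇒ ( h h )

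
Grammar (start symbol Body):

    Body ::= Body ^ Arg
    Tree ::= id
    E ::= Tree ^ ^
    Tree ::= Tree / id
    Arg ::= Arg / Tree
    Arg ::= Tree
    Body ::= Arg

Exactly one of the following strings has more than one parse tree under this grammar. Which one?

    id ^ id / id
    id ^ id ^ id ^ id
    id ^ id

id ^ id / id: 2 trees
id ^ id ^ id ^ id: 1 tree
id ^ id: 1 tree

id ^ id / id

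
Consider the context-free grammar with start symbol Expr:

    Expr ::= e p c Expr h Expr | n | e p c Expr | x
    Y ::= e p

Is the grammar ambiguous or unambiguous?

Ambiguous

Witness: e p c e p c n h n

Derivation 1: Expr ⇒ e p c Expr h Expr ⇒ e p c e p c Expr h Expr ⇒ e p c e p c n h Expr ⇒ e p c e p c n h n
Derivation 2: Expr ⇒ e p c Expr ⇒ e p c e p c Expr h Expr ⇒ e p c e p c n h Expr ⇒ e p c e p c n h n

Two distinct leftmost derivations for the same string.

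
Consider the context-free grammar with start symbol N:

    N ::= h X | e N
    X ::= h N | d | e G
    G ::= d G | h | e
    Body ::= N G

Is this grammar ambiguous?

Unambiguous

Only N, X, G are reachable from N; ignoring the rest: The reachable rules are right-linear with at most one rule per (nonterminal, next-terminal) pair. Each input token forces the next rule, so parsing is deterministic.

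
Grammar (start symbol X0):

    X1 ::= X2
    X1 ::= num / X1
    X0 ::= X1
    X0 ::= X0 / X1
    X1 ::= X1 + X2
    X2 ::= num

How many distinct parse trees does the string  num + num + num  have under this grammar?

Parse trees for num + num + num:
  [X0 [X1 [X1 [X1 [X2 num]] + [X2 num]] + [X2 num]]]

1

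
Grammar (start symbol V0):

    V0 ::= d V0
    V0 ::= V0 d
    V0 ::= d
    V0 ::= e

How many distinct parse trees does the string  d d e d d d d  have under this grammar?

15

Parse trees for d d e d d d d (showing first 6 of 15):
  [V0 d [V0 d [V0 [V0 [V0 [V0 [V0 e] d] d] d] d]]]
  [V0 d [V0 [V0 d [V0 [V0 [V0 [V0 e] d] d] d]] d]]
  [V0 d [V0 [V0 [V0 d [V0 [V0 [V0 e] d] d]] d] d]]
  [V0 d [V0 [V0 [V0 [V0 d [V0 [V0 e] d]] d] d] d]]
  [V0 d [V0 [V0 [V0 [V0 [V0 d [V0 e]] d] d] d] d]]
  [V0 [V0 d [V0 d [V0 [V0 [V0 [V0 e] d] d] d]]] d]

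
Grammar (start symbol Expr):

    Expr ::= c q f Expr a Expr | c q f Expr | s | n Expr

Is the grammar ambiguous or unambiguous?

Ambiguous

Witness: c q f c q f s a s

Derivation 1: Expr ⇒ c q f Expr a Expr ⇒ c q f c q f Expr a Expr ⇒ c q f c q f s a Expr ⇒ c q f c q f s a s
Derivation 2: Expr ⇒ c q f Expr ⇒ c q f c q f Expr a Expr ⇒ c q f c q f s a Expr ⇒ c q f c q f s a s

Two distinct leftmost derivations for the same string.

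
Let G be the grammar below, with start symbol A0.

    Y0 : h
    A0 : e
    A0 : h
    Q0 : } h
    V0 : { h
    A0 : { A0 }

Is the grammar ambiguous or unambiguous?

Only A0 is reachable from A0; ignoring the rest: L(A0) is { openⁿ atom closeⁿ : n ≥ 0 }. The bracket depth fixes n, and the derivation is forced at every step.

Unambiguous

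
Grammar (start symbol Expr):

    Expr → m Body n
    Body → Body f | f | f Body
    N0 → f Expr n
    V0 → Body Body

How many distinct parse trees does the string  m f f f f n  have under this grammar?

Parse trees for m f f f f n:
  [Expr m [Body [Body [Body [Body f] f] f] f] n]
  [Expr m [Body [Body [Body f [Body f]] f] f] n]
  [Expr m [Body [Body f [Body [Body f] f]] f] n]
  [Expr m [Body [Body f [Body f [Body f]]] f] n]
  [Expr m [Body f [Body [Body [Body f] f] f]] n]
  [Expr m [Body f [Body [Body f [Body f]] f]] n]
  [Expr m [Body f [Body f [Body [Body f] f]]] n]
  [Expr m [Body f [Body f [Body f [Body f]]]] n]

8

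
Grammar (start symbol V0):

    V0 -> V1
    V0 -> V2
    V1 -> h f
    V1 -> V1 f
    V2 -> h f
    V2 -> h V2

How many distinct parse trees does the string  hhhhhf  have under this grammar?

Parse trees for hhhhhf:
  [V0 [V2 h [V2 h [V2 h [V2 h [V2 h f]]]]]]

1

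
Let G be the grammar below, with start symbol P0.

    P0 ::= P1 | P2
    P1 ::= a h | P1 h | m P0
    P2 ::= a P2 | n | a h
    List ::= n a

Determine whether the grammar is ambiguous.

Witness: a h

Derivation 1: P0 ⇒ P1 ⇒ a h
Derivation 2: P0 ⇒ P2 ⇒ a h

Two distinct leftmost derivations for the same string.

Ambiguous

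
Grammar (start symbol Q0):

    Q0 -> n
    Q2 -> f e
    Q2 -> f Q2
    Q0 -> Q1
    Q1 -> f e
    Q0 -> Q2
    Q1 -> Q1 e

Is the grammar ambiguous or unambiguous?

Witness: f e

Derivation 1: Q0 ⇒ Q1 ⇒ f e
Derivation 2: Q0 ⇒ Q2 ⇒ f e

Two distinct leftmost derivations for the same string.

Ambiguous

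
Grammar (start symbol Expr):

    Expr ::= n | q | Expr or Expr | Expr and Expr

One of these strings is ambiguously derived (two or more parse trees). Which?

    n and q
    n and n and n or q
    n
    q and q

n and q: 1 tree
n and n and n or q: 5 trees
n: 1 tree
q and q: 1 tree

n and n and n or q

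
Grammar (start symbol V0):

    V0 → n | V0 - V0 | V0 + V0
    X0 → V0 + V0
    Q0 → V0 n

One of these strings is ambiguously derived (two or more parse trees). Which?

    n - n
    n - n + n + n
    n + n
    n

n - n: 1 tree
n - n + n + n: 5 trees
n + n: 1 tree
n: 1 tree

n - n + n + n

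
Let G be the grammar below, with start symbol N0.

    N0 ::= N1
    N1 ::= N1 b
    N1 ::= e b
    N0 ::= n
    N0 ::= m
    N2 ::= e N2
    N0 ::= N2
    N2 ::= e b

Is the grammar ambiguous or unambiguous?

Ambiguous

Witness: e b

Derivation 1: N0 ⇒ N1 ⇒ e b
Derivation 2: N0 ⇒ N2 ⇒ e b

Two distinct leftmost derivations for the same string.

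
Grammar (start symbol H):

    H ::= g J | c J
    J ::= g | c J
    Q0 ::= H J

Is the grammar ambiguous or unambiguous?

(Q0 is unreachable from H, so its rules don't affect L(H).) The reachable rules are right-linear with at most one rule per (nonterminal, next-terminal) pair. Each input token forces the next rule, so parsing is deterministic.

Unambiguous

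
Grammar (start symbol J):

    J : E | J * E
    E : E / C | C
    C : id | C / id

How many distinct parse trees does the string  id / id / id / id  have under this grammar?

8

Parse trees for id / id / id / id:
  [J [E [E [C id]] / [C [C [C id] / id] / id]]]
  [J [E [E [E [C id]] / [C id]] / [C [C id] / id]]]
  [J [E [E [C [C id] / id]] / [C [C id] / id]]]
  [J [E [E [E [C id]] / [C [C id] / id]] / [C id]]]
  [J [E [E [E [E [C id]] / [C id]] / [C id]] / [C id]]]
  [J [E [E [E [C [C id] / id]] / [C id]] / [C id]]]
  [J [E [E [C [C [C id] / id] / id]] / [C id]]]
  [J [E [C [C [C [C id] / id] / id] / id]]]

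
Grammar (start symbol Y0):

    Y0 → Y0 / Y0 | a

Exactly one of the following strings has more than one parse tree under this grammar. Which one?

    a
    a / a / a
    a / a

a: 1 tree
a / a / a: 2 trees
a / a: 1 tree

a / a / a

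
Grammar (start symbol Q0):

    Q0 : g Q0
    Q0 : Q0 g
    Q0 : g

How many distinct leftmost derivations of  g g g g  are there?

Parse trees for g g g g:
  [Q0 g [Q0 g [Q0 g [Q0 g]]]]
  [Q0 g [Q0 g [Q0 [Q0 g] g]]]
  [Q0 g [Q0 [Q0 g [Q0 g]] g]]
  [Q0 g [Q0 [Q0 [Q0 g] g] g]]
  [Q0 [Q0 g [Q0 g [Q0 g]]] g]
  [Q0 [Q0 g [Q0 [Q0 g] g]] g]
  [Q0 [Q0 [Q0 g [Q0 g]] g] g]
  [Q0 [Q0 [Q0 [Q0 g] g] g] g]

8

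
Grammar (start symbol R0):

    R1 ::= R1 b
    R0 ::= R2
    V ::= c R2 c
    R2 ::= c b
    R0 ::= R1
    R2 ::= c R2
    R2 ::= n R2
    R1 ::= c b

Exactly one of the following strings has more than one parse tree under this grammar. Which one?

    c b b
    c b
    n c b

c b b: 1 tree
c b: 2 trees
n c b: 1 tree

c b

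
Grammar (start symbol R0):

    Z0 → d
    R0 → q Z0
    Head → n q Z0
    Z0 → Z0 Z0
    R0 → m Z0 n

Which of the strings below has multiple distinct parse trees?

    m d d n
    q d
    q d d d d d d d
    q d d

m d d n: 1 tree
q d: 1 tree
q d d d d d d d: 132 trees
q d d: 1 tree

q d d d d d d d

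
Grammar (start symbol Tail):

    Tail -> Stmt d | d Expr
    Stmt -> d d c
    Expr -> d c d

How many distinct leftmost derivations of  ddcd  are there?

Parse trees for ddcd:
  [Tail [Stmt d d c] d]
  [Tail d [Expr d c d]]

2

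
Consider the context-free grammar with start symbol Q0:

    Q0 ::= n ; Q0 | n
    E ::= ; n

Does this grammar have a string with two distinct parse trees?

Only Q0 is reachable from Q0; ignoring the rest: Right-recursive list with a separator: after each atom, whether the separator follows determines the rule. One parse per string.

Unambiguous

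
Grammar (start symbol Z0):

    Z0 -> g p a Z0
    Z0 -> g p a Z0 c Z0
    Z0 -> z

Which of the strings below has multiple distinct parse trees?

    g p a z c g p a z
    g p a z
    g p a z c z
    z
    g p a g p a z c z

g p a z c g p a z: 1 tree
g p a z: 1 tree
g p a z c z: 1 tree
z: 1 tree
g p a g p a z c z: 2 trees

g p a g p a z c z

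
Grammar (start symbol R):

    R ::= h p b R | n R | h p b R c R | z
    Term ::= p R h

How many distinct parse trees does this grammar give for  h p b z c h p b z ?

1

Parse trees for h p b z c h p b z:
  [R h p b [R z] c [R h p b [R z]]]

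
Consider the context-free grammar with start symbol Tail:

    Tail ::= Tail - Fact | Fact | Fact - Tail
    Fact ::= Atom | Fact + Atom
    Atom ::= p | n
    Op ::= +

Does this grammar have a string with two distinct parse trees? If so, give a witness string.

Ambiguous

Witness: n - n

Derivation 1: Tail ⇒ Tail - Fact ⇒ Fact - Fact ⇒ Atom - Fact ⇒ n - Fact ⇒ n - Atom ⇒ n - n
Derivation 2: Tail ⇒ Fact - Tail ⇒ Atom - Tail ⇒ n - Tail ⇒ n - Fact ⇒ n - Atom ⇒ n - n

Two distinct leftmost derivations for the same string.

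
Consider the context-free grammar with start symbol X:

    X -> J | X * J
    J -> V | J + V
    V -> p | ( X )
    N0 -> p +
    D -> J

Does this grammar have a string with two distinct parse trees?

Unambiguous

Only X, J, V are reachable from X; ignoring the rest: X → X * J | J  ;  J → J + V | V  — a left-associative chain with V at the bottom. Each string factors uniquely by precedence.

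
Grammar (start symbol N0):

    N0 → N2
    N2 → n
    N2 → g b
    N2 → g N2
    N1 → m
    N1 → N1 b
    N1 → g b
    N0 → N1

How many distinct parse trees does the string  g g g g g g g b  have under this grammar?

Parse trees for g g g g g g g b:
  [N0 [N2 g [N2 g [N2 g [N2 g [N2 g [N2 g [N2 g b]]]]]]]]

1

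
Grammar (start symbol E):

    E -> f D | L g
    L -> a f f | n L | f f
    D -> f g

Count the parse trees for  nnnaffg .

1

Parse trees for nnnaffg:
  [E [L n [L n [L n [L a f f]]]] g]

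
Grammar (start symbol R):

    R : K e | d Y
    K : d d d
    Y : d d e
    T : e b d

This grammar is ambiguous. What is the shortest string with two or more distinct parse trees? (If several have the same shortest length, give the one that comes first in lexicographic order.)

d d d e

length 4: d d d e has 2 parse trees

Two derivations of d d d e:
  R ⇒ K e ⇒ d d d e
  R ⇒ d Y ⇒ d d d e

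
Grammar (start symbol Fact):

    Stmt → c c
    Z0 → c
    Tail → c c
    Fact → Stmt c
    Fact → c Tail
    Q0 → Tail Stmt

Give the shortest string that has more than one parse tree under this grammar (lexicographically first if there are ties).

length 3: c c c has 2 parse trees

Two derivations of c c c:
  Fact ⇒ Stmt c ⇒ c c c
  Fact ⇒ c Tail ⇒ c c c

c c c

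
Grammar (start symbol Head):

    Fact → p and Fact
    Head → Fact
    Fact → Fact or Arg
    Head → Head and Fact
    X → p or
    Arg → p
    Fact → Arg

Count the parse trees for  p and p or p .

Parse trees for p and p or p:
  [Head [Fact p and [Fact [Fact [Arg p]] or [Arg p]]]]
  [Head [Fact [Fact p and [Fact [Arg p]]] or [Arg p]]]
  [Head [Head [Fact [Arg p]]] and [Fact [Fact [Arg p]] or [Arg p]]]

3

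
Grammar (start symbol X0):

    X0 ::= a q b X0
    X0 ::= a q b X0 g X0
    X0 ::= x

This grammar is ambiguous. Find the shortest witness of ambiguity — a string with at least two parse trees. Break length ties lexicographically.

a q b a q b x g x

length 1: no string has ≥2 trees
length 4: no string has ≥2 trees
length 6: no string has ≥2 trees
length 7: no string has ≥2 trees
length 9: a q b a q b x g x has 2 parse trees

Two derivations of a q b a q b x g x:
  X0 ⇒ a q b X0 ⇒ a q b a q b X0 g X0 ⇒ a q b a q b x g X0 ⇒ a q b a q b x g x
  X0 ⇒ a q b X0 g X0 ⇒ a q b a q b X0 g X0 ⇒ a q b a q b x g X0 ⇒ a q b a q b x g x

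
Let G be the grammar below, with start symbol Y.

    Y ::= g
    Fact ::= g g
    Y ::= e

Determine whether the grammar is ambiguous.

(Fact is unreachable from Y, so its rules don't affect L(Y).) Each reachable nonterminal has at most one production per leading terminal, and all productions are right-linear; the derivation is determined token-by-token.

Unambiguous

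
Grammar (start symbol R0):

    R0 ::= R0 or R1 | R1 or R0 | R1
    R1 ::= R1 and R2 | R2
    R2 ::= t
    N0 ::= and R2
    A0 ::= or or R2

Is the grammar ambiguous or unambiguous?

Ambiguous

Witness: t or t

Derivation 1: R0 ⇒ R0 or R1 ⇒ R1 or R1 ⇒ R2 or R1 ⇒ t or R1 ⇒ t or R2 ⇒ t or t
Derivation 2: R0 ⇒ R1 or R0 ⇒ R2 or R0 ⇒ t or R0 ⇒ t or R1 ⇒ t or R2 ⇒ t or t

Two distinct leftmost derivations for the same string.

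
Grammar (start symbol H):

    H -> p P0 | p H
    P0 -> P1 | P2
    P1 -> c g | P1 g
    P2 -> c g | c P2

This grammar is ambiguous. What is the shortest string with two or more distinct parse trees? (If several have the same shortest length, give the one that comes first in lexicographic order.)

length 3: p c g has 2 parse trees

Two derivations of p c g:
  H ⇒ p P0 ⇒ p P1 ⇒ p c g
  H ⇒ p P0 ⇒ p P2 ⇒ p c g

p c g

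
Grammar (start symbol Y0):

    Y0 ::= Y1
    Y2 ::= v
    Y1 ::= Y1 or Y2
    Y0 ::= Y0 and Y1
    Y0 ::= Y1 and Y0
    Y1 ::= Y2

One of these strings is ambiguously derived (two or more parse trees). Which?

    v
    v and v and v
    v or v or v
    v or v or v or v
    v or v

v and v and v

v: 1 tree
v and v and v: 4 trees
v or v or v: 1 tree
v or v or v or v: 1 tree
v or v: 1 tree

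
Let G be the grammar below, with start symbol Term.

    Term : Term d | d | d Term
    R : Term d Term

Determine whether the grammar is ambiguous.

Ambiguous

Witness: d d

Derivation 1: Term ⇒ Term d ⇒ d d
Derivation 2: Term ⇒ d Term ⇒ d d

Two distinct leftmost derivations for the same string.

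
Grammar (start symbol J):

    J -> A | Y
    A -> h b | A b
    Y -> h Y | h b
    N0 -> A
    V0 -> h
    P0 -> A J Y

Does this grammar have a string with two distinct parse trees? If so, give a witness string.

Ambiguous

Witness: h b

Derivation 1: J ⇒ A ⇒ h b
Derivation 2: J ⇒ Y ⇒ h b

Two distinct leftmost derivations for the same string.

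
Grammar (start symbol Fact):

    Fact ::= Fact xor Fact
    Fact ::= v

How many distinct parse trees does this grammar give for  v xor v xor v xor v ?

Parse trees for v xor v xor v xor v:
  [Fact [Fact v] xor [Fact [Fact v] xor [Fact [Fact v] xor [Fact v]]]]
  [Fact [Fact v] xor [Fact [Fact [Fact v] xor [Fact v]] xor [Fact v]]]
  [Fact [Fact [Fact v] xor [Fact v]] xor [Fact [Fact v] xor [Fact v]]]
  [Fact [Fact [Fact v] xor [Fact [Fact v] xor [Fact v]]] xor [Fact v]]
  [Fact [Fact [Fact [Fact v] xor [Fact v]] xor [Fact v]] xor [Fact v]]

5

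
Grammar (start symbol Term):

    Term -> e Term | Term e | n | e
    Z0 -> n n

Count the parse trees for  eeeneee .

20

Parse trees for eeeneee (showing first 6 of 20):
  [Term e [Term e [Term e [Term [Term [Term [Term n] e] e] e]]]]
  [Term e [Term e [Term [Term e [Term [Term [Term n] e] e]] e]]]
  [Term e [Term e [Term [Term [Term e [Term [Term n] e]] e] e]]]
  [Term e [Term e [Term [Term [Term [Term e [Term n]] e] e] e]]]
  [Term e [Term [Term e [Term e [Term [Term [Term n] e] e]]] e]]
  [Term e [Term [Term e [Term [Term e [Term [Term n] e]] e]] e]]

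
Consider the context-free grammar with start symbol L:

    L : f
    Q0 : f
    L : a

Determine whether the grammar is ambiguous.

Unambiguous

(Q0 is unreachable from L, so its rules don't affect L(L).) Each reachable nonterminal has at most one production per leading terminal, and all productions are right-linear; the derivation is determined token-by-token.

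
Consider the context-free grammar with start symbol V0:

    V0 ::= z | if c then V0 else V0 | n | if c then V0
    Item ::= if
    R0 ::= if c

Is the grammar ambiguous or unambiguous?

Ambiguous

Witness: if c then if c then n else n

Derivation 1: V0 ⇒ if c then V0 else V0 ⇒ if c then if c then V0 else V0 ⇒ if c then if c then n else V0 ⇒ if c then if c then n else n
Derivation 2: V0 ⇒ if c then V0 ⇒ if c then if c then V0 else V0 ⇒ if c then if c then n else V0 ⇒ if c then if c then n else n

Two distinct leftmost derivations for the same string.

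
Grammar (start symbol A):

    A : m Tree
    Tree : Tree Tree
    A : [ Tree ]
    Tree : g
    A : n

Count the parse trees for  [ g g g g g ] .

Parse trees for [ g g g g g ] (showing first 6 of 14):
  [A [ [Tree [Tree g] [Tree [Tree g] [Tree [Tree g] [Tree [Tree g] [Tree g]]]]] ]]
  [A [ [Tree [Tree g] [Tree [Tree g] [Tree [Tree [Tree g] [Tree g]] [Tree g]]]] ]]
  [A [ [Tree [Tree g] [Tree [Tree [Tree g] [Tree g]] [Tree [Tree g] [Tree g]]]] ]]
  [A [ [Tree [Tree g] [Tree [Tree [Tree g] [Tree [Tree g] [Tree g]]] [Tree g]]] ]]
  [A [ [Tree [Tree g] [Tree [Tree [Tree [Tree g] [Tree g]] [Tree g]] [Tree g]]] ]]
  [A [ [Tree [Tree [Tree g] [Tree g]] [Tree [Tree g] [Tree [Tree g] [Tree g]]]] ]]

14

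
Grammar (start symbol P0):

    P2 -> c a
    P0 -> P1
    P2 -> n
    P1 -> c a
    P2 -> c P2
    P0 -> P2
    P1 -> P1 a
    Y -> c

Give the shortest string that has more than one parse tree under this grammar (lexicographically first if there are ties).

length 1: no string has ≥2 trees
length 2: c a has 2 parse trees

Two derivations of c a:
  P0 ⇒ P1 ⇒ c a
  P0 ⇒ P2 ⇒ c a

c a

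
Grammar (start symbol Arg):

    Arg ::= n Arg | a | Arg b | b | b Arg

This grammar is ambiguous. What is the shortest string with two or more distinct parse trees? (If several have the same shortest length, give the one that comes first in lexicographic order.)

length 1: no string has ≥2 trees
length 2: b b has 2 parse trees

Two derivations of b b:
  Arg ⇒ Arg b ⇒ b b
  Arg ⇒ b Arg ⇒ b b

b b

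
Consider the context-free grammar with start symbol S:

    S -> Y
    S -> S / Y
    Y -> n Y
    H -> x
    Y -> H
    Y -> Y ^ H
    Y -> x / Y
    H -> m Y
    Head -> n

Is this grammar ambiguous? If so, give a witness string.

Ambiguous

Witness: x / x

Derivation 1: S ⇒ Y ⇒ x / Y ⇒ x / H ⇒ x / x
Derivation 2: S ⇒ S / Y ⇒ Y / Y ⇒ H / Y ⇒ x / Y ⇒ x / H ⇒ x / x

Two distinct leftmost derivations for the same string.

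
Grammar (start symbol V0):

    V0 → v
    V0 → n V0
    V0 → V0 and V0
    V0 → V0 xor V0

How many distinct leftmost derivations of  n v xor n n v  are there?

2

Parse trees for n v xor n n v:
  [V0 n [V0 [V0 v] xor [V0 n [V0 n [V0 v]]]]]
  [V0 [V0 n [V0 v]] xor [V0 n [V0 n [V0 v]]]]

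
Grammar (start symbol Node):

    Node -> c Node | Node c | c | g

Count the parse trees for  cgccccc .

Parse trees for cgccccc:
  [Node c [Node [Node [Node [Node [Node [Node g] c] c] c] c] c]]
  [Node [Node c [Node [Node [Node [Node [Node g] c] c] c] c]] c]
  [Node [Node [Node c [Node [Node [Node [Node g] c] c] c]] c] c]
  [Node [Node [Node [Node c [Node [Node [Node g] c] c]] c] c] c]
  [Node [Node [Node [Node [Node c [Node [Node g] c]] c] c] c] c]
  [Node [Node [Node [Node [Node [Node c [Node g]] c] c] c] c] c]

6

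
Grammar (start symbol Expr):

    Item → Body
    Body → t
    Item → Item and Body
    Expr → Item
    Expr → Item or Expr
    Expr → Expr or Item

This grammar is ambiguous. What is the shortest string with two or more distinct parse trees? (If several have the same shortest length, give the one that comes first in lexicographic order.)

t or t

length 1: no string has ≥2 trees
length 3: t or t has 2 parse trees

Two derivations of t or t:
  Expr ⇒ Item or Expr ⇒ Body or Expr ⇒ t or Expr ⇒ t or Item ⇒ t or Body ⇒ t or t
  Expr ⇒ Expr or Item ⇒ Item or Item ⇒ Body or Item ⇒ t or Item ⇒ t or Body ⇒ t or t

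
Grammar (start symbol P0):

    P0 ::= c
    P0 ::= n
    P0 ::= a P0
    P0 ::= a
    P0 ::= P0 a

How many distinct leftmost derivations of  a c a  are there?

2

Parse trees for a c a:
  [P0 a [P0 [P0 c] a]]
  [P0 [P0 a [P0 c]] a]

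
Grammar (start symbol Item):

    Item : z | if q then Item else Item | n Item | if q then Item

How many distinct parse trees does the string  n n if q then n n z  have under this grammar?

Parse trees for n n if q then n n z:
  [Item n [Item n [Item if q then [Item n [Item n [Item z]]]]]]

1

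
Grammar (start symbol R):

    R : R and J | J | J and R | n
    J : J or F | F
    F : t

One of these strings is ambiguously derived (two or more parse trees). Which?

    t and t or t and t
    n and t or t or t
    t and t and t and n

t and t or t and t

t and t or t and t: 4 trees
n and t or t or t: 1 tree
t and t and t and n: 1 tree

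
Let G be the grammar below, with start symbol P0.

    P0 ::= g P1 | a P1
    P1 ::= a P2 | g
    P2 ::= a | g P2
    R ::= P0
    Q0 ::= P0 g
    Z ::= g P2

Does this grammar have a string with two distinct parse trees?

Unambiguous

Only P0, P1, P2 are reachable from P0; ignoring the rest: The reachable rules are right-linear with at most one rule per (nonterminal, next-terminal) pair. Each input token forces the next rule, so parsing is deterministic.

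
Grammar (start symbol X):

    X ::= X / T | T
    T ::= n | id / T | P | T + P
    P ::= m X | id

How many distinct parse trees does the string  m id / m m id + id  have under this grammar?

12

Parse trees for m id / m m id + id (showing first 6 of 12):
  [X [X [T [P m [X [T [P id]]]]]] / [T [P m [X [T [P m [X [T [T [P id]] + [P id]]]]]]]]]
  [X [X [T [P m [X [T [P id]]]]]] / [T [P m [X [T [T [P m [X [T [P id]]]]] + [P id]]]]]]
  [X [X [T [P m [X [T [P id]]]]]] / [T [T [P m [X [T [P m [X [T [P id]]]]]]]] + [P id]]]
  [X [T [P m [X [X [T [P id]]] / [T [P m [X [T [P m [X [T [T [P id]] + [P id]]]]]]]]]]]]
  [X [T [P m [X [X [T [P id]]] / [T [P m [X [T [T [P m [X [T [P id]]]]] + [P id]]]]]]]]]
  [X [T [P m [X [X [T [P id]]] / [T [T [P m [X [T [P m [X [T [P id]]]]]]]] + [P id]]]]]]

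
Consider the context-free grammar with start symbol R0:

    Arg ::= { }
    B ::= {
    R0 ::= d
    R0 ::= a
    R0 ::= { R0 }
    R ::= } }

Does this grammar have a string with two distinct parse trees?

Unambiguous

Only R0 is reachable from R0; ignoring the rest: L(R0) is { openⁿ atom closeⁿ : n ≥ 0 }. The bracket depth fixes n, and the derivation is forced at every step.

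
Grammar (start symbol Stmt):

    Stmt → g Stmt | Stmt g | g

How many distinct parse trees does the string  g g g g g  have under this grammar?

16

Parse trees for g g g g g (showing first 6 of 16):
  [Stmt g [Stmt g [Stmt g [Stmt g [Stmt g]]]]]
  [Stmt g [Stmt g [Stmt g [Stmt [Stmt g] g]]]]
  [Stmt g [Stmt g [Stmt [Stmt g [Stmt g]] g]]]
  [Stmt g [Stmt g [Stmt [Stmt [Stmt g] g] g]]]
  [Stmt g [Stmt [Stmt g [Stmt g [Stmt g]]] g]]
  [Stmt g [Stmt [Stmt g [Stmt [Stmt g] g]] g]]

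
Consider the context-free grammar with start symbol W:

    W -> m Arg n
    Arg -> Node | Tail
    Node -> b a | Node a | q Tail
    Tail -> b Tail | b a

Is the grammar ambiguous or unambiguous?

Witness: m b a n

Derivation 1: W ⇒ m Arg n ⇒ m Node n ⇒ m b a n
Derivation 2: W ⇒ m Arg n ⇒ m Tail n ⇒ m b a n

Two distinct leftmost derivations for the same string.

Ambiguous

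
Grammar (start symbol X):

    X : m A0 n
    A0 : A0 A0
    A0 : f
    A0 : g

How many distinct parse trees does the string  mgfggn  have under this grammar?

Parse trees for mgfggn:
  [X m [A0 [A0 g] [A0 [A0 f] [A0 [A0 g] [A0 g]]]] n]
  [X m [A0 [A0 g] [A0 [A0 [A0 f] [A0 g]] [A0 g]]] n]
  [X m [A0 [A0 [A0 g] [A0 f]] [A0 [A0 g] [A0 g]]] n]
  [X m [A0 [A0 [A0 g] [A0 [A0 f] [A0 g]]] [A0 g]] n]
  [X m [A0 [A0 [A0 [A0 g] [A0 f]] [A0 g]] [A0 g]] n]

5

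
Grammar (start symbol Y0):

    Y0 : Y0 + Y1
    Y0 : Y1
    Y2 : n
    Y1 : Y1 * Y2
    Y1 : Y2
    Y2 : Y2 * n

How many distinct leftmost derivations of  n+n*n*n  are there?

4

Parse trees for n+n*n*n:
  [Y0 [Y0 [Y1 [Y2 n]]] + [Y1 [Y1 [Y2 n]] * [Y2 [Y2 n] * n]]]
  [Y0 [Y0 [Y1 [Y2 n]]] + [Y1 [Y1 [Y1 [Y2 n]] * [Y2 n]] * [Y2 n]]]
  [Y0 [Y0 [Y1 [Y2 n]]] + [Y1 [Y1 [Y2 [Y2 n] * n]] * [Y2 n]]]
  [Y0 [Y0 [Y1 [Y2 n]]] + [Y1 [Y2 [Y2 [Y2 n] * n] * n]]]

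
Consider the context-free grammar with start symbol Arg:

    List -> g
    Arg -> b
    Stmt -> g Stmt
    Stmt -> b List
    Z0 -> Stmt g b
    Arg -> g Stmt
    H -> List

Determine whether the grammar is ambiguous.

Unambiguous

Only Arg, Stmt, List are reachable from Arg; ignoring the rest: The reachable rules are right-linear with at most one rule per (nonterminal, next-terminal) pair. Each input token forces the next rule, so parsing is deterministic.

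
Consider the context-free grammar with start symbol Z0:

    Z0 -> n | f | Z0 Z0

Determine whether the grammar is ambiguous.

Ambiguous

Witness: f f f

Derivation 1: Z0 ⇒ Z0 Z0 ⇒ f Z0 ⇒ f Z0 Z0 ⇒ f f Z0 ⇒ f f f
Derivation 2: Z0 ⇒ Z0 Z0 ⇒ Z0 Z0 Z0 ⇒ f Z0 Z0 ⇒ f f Z0 ⇒ f f f

Two distinct leftmost derivations for the same string.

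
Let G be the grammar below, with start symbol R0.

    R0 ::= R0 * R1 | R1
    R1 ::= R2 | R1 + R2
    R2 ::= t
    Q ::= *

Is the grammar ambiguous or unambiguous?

Only R0, R1, R2 are reachable from R0; ignoring the rest: R0 → R0 * R1 | R1  ;  R1 → R1 + R2 | R2  — a left-associative chain with R2 at the bottom. Each string factors uniquely by precedence.

Unambiguous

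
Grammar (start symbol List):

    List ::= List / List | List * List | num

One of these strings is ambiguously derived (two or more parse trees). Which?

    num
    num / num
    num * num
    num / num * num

num / num * num

num: 1 tree
num / num: 1 tree
num * num: 1 tree
num / num * num: 2 trees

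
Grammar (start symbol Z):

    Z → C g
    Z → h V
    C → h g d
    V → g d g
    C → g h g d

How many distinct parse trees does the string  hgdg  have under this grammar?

Parse trees for hgdg:
  [Z [C h g d] g]
  [Z h [V g d g]]

2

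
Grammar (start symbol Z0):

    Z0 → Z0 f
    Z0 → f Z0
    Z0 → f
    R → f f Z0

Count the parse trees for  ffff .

8

Parse trees for ffff:
  [Z0 [Z0 [Z0 [Z0 f] f] f] f]
  [Z0 [Z0 [Z0 f [Z0 f]] f] f]
  [Z0 [Z0 f [Z0 [Z0 f] f]] f]
  [Z0 [Z0 f [Z0 f [Z0 f]]] f]
  [Z0 f [Z0 [Z0 [Z0 f] f] f]]
  [Z0 f [Z0 [Z0 f [Z0 f]] f]]
  [Z0 f [Z0 f [Z0 [Z0 f] f]]]
  [Z0 f [Z0 f [Z0 f [Z0 f]]]]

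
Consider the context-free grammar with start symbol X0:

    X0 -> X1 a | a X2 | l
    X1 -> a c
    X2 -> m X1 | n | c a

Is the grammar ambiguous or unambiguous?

Ambiguous

Witness: a c a

Derivation 1: X0 ⇒ X1 a ⇒ a c a
Derivation 2: X0 ⇒ a X2 ⇒ a c a

Two distinct leftmost derivations for the same string.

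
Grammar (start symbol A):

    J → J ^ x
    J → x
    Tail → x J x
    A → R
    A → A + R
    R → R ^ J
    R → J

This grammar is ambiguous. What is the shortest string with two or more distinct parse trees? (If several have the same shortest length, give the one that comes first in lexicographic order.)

length 1: no string has ≥2 trees
length 3: x ^ x has 2 parse trees

Two derivations of x ^ x:
  A ⇒ R ⇒ R ^ J ⇒ J ^ J ⇒ x ^ J ⇒ x ^ x
  A ⇒ R ⇒ J ⇒ J ^ x ⇒ x ^ x

x ^ x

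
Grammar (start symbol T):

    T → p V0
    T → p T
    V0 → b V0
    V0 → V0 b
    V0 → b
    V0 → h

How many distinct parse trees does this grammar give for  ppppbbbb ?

8

Parse trees for ppppbbbb:
  [T p [T p [T p [T p [V0 b [V0 b [V0 b [V0 b]]]]]]]]
  [T p [T p [T p [T p [V0 b [V0 b [V0 [V0 b] b]]]]]]]
  [T p [T p [T p [T p [V0 b [V0 [V0 b [V0 b]] b]]]]]]
  [T p [T p [T p [T p [V0 b [V0 [V0 [V0 b] b] b]]]]]]
  [T p [T p [T p [T p [V0 [V0 b [V0 b [V0 b]]] b]]]]]
  [T p [T p [T p [T p [V0 [V0 b [V0 [V0 b] b]] b]]]]]
  [T p [T p [T p [T p [V0 [V0 [V0 b [V0 b]] b] b]]]]]
  [T p [T p [T p [T p [V0 [V0 [V0 [V0 b] b] b] b]]]]]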